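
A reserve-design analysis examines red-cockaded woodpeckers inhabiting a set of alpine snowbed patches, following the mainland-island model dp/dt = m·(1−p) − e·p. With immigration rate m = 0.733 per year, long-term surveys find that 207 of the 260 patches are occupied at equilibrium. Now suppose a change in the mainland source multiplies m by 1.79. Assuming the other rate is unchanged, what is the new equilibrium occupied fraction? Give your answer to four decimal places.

0.8749

Observed p* = 207/260 = 0.79615.
Balance m(1−p*) = e·p* gives e = m(1−p*)/p* = 0.733×0.20385/0.79615 = 0.18768.
New p* = m/(m+e) = 1.31207/(1.31207+0.18768) = 0.87486.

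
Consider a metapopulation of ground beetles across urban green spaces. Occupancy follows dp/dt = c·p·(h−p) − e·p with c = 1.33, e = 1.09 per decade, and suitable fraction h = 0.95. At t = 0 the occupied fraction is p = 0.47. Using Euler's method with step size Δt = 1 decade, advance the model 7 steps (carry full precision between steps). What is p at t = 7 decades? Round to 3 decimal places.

Update rule: p ← p + [c·p·(h−p) − e·p]·Δt with Δt = 1.
step 1: Δp = -0.21225, p = 0.25775
step 2: Δp = -0.04364, p = 0.21411
step 3: Δp = -0.02382, p = 0.19029
step 4: Δp = -0.01514, p = 0.17514
step 5: Δp = -0.01041, p = 0.16473
step 6: Δp = -0.00751, p = 0.15722
step 7: Δp = -0.00560, p = 0.15162

0.152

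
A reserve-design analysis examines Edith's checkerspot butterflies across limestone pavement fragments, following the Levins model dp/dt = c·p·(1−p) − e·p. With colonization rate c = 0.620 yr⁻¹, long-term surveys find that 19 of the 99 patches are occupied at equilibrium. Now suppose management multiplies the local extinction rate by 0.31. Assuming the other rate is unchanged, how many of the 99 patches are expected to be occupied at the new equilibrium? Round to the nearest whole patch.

74

Observed p* = 19/99 = 0.19192.
Balance c(1−p*) = e gives e = 0.620×(1 − 0.19192) = 0.50101.
New p* = 1 − e/c = 1 − 0.15531/0.62000 = 0.74950.
Expected occupied = 99 × 0.74950 = 74.20 ≈ 74.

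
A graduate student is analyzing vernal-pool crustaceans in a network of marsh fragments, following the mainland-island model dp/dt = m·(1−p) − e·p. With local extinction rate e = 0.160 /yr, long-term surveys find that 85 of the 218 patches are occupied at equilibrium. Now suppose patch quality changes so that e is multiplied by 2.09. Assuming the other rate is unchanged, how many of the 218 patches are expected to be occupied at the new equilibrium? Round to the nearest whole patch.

51

Observed p* = 85/218 = 0.38991.
Balance m(1−p*) = e·p* gives m = e·p*/(1−p*) = 0.160×0.38991/0.61009 = 0.10226.
New p* = m/(m+e) = 0.10226/(0.10226+0.33440) = 0.23419.
Expected occupied = 218 × 0.23419 = 51.05 ≈ 51.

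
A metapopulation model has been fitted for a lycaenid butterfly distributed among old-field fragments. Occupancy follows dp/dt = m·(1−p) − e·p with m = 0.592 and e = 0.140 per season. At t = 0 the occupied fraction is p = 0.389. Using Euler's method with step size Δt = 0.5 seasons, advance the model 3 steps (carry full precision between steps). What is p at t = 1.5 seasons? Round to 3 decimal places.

0.702

Update rule: p ← p + [m·(1−p) − e·p]·Δt with Δt = 0.5.
  1  |  dp/dt·Δt = +0.153626  |  p_1 = 0.542626
  2  |  dp/dt·Δt = +0.097399  |  p_2 = 0.640025
  3  |  dp/dt·Δt = +0.061751  |  p_3 = 0.701776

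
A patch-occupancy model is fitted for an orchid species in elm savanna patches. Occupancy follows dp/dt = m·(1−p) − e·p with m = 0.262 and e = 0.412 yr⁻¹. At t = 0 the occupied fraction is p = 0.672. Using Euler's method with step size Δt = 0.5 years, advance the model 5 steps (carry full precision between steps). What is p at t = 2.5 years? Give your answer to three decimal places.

Update rule: p ← p + [m·(1−p) − e·p]·Δt with Δt = 0.5.
p: 0.67200 → 0.57654  (Δp = -0.09546)
p: 0.57654 → 0.51324  (Δp = -0.06329)
p: 0.51324 → 0.47128  (Δp = -0.04196)
p: 0.47128 → 0.44346  (Δp = -0.02782)
p: 0.44346 → 0.42501  (Δp = -0.01845)

0.425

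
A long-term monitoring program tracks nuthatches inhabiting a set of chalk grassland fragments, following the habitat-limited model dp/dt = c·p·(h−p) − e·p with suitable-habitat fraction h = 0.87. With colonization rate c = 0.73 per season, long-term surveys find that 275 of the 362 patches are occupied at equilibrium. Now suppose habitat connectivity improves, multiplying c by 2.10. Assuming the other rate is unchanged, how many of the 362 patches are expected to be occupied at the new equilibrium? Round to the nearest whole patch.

Observed p* = 275/362 = 0.75967.
Balance c(h−p*) = e gives e = 0.73×(0.87 − 0.75967) = 0.08054.
New p* = 0.87 − e/c = 0.87 − 0.08054/1.53300 = 0.81746.
Expected occupied = 362 × 0.81746 = 295.92 ≈ 296.

296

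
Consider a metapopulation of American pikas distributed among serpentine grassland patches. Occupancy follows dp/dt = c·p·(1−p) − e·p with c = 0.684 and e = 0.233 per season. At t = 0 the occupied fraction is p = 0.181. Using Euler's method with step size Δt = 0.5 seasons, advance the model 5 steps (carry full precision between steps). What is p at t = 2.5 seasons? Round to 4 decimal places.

0.3509

Update rule: p ← p + [c·p·(1−p) − e·p]·Δt with Δt = 0.5.
  1  |  dp/dt·Δt = +0.029611  |  p_1 = 0.210611
  2  |  dp/dt·Δt = +0.032323  |  p_2 = 0.242934
  3  |  dp/dt·Δt = +0.034598  |  p_3 = 0.277532
  4  |  dp/dt·Δt = +0.036241  |  p_4 = 0.313773
  5  |  dp/dt·Δt = +0.037085  |  p_5 = 0.350858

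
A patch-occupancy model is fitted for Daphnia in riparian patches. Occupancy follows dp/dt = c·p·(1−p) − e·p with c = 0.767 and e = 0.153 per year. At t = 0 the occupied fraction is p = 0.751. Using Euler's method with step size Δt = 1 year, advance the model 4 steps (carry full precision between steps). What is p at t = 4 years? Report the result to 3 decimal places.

Update rule: p ← p + [c·p·(1−p) − e·p]·Δt with Δt = 1.
p: 0.75100 → 0.77953  (Δp = +0.02853)
p: 0.77953 → 0.79208  (Δp = +0.01255)
p: 0.79208 → 0.79721  (Δp = +0.00513)
p: 0.79721 → 0.79923  (Δp = +0.00203)

0.799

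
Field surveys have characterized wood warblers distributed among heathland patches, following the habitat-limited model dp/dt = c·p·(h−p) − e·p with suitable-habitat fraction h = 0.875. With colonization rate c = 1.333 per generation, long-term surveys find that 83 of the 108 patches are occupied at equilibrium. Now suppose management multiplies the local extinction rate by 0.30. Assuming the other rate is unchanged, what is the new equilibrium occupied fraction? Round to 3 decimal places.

Observed p* = 83/108 = 0.76852.
Balance c(h−p*) = e gives e = 1.333×(0.875 − 0.76852) = 0.14194.
New p* = 0.875 − e/c = 0.875 − 0.04258/1.33300 = 0.84306.

0.843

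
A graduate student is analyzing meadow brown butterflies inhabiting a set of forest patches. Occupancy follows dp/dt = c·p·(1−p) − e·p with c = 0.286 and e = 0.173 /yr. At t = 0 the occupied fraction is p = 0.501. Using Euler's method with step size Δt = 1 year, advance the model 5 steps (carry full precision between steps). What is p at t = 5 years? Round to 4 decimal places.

0.4461

Update rule: p ← p + [c·p·(1−p) − e·p]·Δt with Δt = 1.
step 1: Δp = -0.01517, p = 0.48583
step 2: Δp = -0.01261, p = 0.47322
step 3: Δp = -0.01057, p = 0.46265
step 4: Δp = -0.00894, p = 0.45371
step 5: Δp = -0.00760, p = 0.44611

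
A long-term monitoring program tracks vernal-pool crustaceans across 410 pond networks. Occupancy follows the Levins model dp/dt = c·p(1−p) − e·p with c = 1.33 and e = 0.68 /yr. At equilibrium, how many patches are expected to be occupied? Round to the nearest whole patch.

200

p* = 1 − e/c = 1 − 0.68/1.33 = 0.4887.
Expected occupied patches = N × p* = 410 × 0.4887 = 200.38 ≈ 200.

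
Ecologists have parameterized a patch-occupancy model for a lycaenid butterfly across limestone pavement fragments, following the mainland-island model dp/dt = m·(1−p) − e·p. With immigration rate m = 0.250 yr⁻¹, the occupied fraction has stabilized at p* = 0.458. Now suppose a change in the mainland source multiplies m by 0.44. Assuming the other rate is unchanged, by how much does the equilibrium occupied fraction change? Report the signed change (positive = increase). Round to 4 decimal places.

-0.1870

Balance m(1−p*) = e·p* gives e = m(1−p*)/p* = 0.250×0.54200/0.45800 = 0.29585.
New p* = m/(m+e) = 0.11000/(0.11000+0.29585) = 0.27104.
Δp* = 0.27104 − 0.45800 = -0.18696.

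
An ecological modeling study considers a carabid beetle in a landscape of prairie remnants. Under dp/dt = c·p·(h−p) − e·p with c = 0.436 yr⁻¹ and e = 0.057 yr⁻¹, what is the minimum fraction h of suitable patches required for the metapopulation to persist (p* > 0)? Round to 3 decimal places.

p* = h − e/c is positive only when h > e/c.
h_min = e/c = 0.057/0.436 = 0.1307.

0.131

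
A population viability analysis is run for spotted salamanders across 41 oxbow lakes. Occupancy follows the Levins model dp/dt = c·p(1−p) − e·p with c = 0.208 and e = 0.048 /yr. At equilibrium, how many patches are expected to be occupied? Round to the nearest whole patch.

p* = 1 − e/c = 1 − 0.048/0.208 = 0.7692.
Expected occupied patches = N × p* = 41 × 0.7692 = 31.54 ≈ 32.

32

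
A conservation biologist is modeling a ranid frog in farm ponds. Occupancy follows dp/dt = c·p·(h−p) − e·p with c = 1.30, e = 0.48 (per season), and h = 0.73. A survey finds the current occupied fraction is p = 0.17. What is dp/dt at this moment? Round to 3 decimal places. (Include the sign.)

Colonization term: c·p·(h−p) = 1.30×0.17×0.5600 = 0.12376.
Extinction term: e·p = 0.08160.
dp/dt = 0.12376 − 0.08160 = 0.04216.

0.042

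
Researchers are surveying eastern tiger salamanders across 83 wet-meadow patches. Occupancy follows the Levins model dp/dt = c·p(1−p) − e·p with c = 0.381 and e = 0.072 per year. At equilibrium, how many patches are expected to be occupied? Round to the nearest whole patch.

p* = 1 − e/c = 1 − 0.072/0.381 = 0.8110.
Expected occupied patches = N × p* = 83 × 0.8110 = 67.31 ≈ 67.

67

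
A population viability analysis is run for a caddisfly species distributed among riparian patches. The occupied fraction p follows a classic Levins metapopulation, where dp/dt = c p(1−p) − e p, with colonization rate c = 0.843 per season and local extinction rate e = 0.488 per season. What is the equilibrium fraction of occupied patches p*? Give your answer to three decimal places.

0.421

Setting dp/dt = 0 and dividing through by p* gives c·(1−p*) = e.
So p* = 1 − e/c = 1 − 0.488/0.843 = 1 − 0.5789 = 0.4211.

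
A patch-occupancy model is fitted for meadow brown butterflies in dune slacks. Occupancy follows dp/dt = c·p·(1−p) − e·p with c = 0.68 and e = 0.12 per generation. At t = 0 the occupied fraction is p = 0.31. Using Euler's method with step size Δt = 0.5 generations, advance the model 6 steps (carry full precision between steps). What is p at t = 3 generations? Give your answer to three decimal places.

Update rule: p ← p + [c·p·(1−p) − e·p]·Δt with Δt = 0.5.
  1  |  dp/dt·Δt = +0.054126  |  p_1 = 0.364126
  2  |  dp/dt·Δt = +0.056875  |  p_2 = 0.421001
  3  |  dp/dt·Δt = +0.057618  |  p_3 = 0.478619
  4  |  dp/dt·Δt = +0.056127  |  p_4 = 0.534747
  5  |  dp/dt·Δt = +0.052505  |  p_5 = 0.587252
  6  |  dp/dt·Δt = +0.047177  |  p_6 = 0.634428

0.634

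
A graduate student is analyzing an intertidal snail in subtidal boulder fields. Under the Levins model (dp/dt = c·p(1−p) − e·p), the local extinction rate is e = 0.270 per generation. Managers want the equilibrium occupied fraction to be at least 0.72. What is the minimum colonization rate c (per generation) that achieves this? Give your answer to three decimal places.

p* = 1 − e/c ≥ 0.72 requires e/c ≤ 0.2800, i.e. c ≥ e/0.2800.
c_min = 0.270/0.2800 = 0.9643.

0.964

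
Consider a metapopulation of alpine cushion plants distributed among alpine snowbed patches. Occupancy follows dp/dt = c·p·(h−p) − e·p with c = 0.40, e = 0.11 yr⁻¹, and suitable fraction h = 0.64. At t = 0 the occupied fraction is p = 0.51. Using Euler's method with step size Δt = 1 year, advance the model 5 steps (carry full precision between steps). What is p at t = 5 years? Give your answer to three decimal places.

0.417

Update rule: p ← p + [c·p·(h−p) − e·p]·Δt with Δt = 1.
t = 1: p = 0.51000 + (-0.02958) = 0.48042
t = 2: p = 0.48042 + (-0.02218) = 0.45824
t = 3: p = 0.45824 + (-0.01709) = 0.44115
t = 4: p = 0.44115 + (-0.01344) = 0.42771
t = 5: p = 0.42771 + (-0.01073) = 0.41698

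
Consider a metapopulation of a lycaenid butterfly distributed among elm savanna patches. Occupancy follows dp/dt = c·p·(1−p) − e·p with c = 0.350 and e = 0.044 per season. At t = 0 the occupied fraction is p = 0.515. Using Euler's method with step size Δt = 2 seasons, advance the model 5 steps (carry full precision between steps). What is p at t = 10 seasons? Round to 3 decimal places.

Update rule: p ← p + [c·p·(1−p) − e·p]·Δt with Δt = 2.
  1  |  dp/dt·Δt = +0.129522  |  p_1 = 0.644522
  2  |  dp/dt·Δt = +0.103661  |  p_2 = 0.748184
  3  |  dp/dt·Δt = +0.066043  |  p_3 = 0.814227
  4  |  dp/dt·Δt = +0.034231  |  p_4 = 0.848458
  5  |  dp/dt·Δt = +0.015340  |  p_5 = 0.863798

0.864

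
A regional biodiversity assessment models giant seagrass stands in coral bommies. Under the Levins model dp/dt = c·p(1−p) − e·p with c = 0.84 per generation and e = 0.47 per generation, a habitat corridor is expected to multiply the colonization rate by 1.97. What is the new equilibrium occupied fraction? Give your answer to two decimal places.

Before: p* = 1 − 0.47/0.84 = 0.4405.
After the change, c = 1.6548, e = 0.47, so p* = 1 − 0.47/1.6548 = 0.7160.

0.72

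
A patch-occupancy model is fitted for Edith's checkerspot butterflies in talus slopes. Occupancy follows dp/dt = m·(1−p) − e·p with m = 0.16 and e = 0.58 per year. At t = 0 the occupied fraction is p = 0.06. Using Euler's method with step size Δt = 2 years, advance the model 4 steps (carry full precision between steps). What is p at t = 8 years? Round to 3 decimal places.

Update rule: p ← p + [m·(1−p) − e·p]·Δt with Δt = 2.
t = 2: p = 0.06000 + (+0.23120) = 0.29120
t = 4: p = 0.29120 + (-0.11098) = 0.18022
t = 6: p = 0.18022 + (+0.05327) = 0.23349
t = 8: p = 0.23349 + (-0.02557) = 0.20792

0.208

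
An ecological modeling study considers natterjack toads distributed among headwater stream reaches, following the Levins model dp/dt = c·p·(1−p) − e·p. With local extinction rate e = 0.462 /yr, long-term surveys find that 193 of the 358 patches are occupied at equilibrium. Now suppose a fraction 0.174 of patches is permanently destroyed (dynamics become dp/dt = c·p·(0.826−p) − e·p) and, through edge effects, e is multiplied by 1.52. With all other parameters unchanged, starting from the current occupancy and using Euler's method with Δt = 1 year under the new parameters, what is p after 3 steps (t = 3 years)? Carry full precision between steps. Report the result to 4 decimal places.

0.2221

Observed p* = 193/358 = 0.53911.
Balance c(1−p*) = e gives c = e/(1 − 0.53911) = 0.462/0.46089 = 1.00240.
Starting from p₀ = 0.53911; update p ← p + (dp/dt)·Δt with the new parameters.
step 1: Δp = -0.22354, p = 0.31556
step 2: Δp = -0.06014, p = 0.25542
step 3: Δp = -0.03328, p = 0.22214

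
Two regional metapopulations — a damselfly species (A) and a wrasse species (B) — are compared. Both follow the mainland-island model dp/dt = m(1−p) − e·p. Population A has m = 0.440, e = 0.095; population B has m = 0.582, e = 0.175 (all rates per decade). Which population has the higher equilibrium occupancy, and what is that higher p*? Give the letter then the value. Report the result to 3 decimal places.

A, 0.822

A: p*_A = m/(m+e) = 0.440/0.5350 = 0.8224.
B: p*_B = 0.582/0.7570 = 0.7688.
A is higher at 0.8224.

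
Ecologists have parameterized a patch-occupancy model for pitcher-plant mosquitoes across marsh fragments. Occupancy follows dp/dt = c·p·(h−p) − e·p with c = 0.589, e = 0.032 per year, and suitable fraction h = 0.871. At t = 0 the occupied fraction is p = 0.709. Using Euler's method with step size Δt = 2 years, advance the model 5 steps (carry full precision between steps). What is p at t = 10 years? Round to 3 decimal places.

0.817

Update rule: p ← p + [c·p·(h−p) − e·p]·Δt with Δt = 2.
step 1: Δp = +0.08993, p = 0.79893
step 2: Δp = +0.01670, p = 0.81563
step 3: Δp = +0.00100, p = 0.81663
step 4: Δp = +0.00004, p = 0.81667
step 5: Δp = +0.00000, p = 0.81667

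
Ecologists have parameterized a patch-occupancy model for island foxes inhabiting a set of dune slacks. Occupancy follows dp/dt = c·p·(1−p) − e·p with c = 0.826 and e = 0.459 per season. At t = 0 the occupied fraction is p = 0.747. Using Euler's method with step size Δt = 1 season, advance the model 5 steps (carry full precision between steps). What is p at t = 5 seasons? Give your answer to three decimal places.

Update rule: p ← p + [c·p·(1−p) − e·p]·Δt with Δt = 1.
step 1: Δp = -0.18677, p = 0.56023
step 2: Δp = -0.05364, p = 0.50659
step 3: Δp = -0.02606, p = 0.48053
step 4: Δp = -0.01438, p = 0.46615
step 5: Δp = -0.00841, p = 0.45774

0.458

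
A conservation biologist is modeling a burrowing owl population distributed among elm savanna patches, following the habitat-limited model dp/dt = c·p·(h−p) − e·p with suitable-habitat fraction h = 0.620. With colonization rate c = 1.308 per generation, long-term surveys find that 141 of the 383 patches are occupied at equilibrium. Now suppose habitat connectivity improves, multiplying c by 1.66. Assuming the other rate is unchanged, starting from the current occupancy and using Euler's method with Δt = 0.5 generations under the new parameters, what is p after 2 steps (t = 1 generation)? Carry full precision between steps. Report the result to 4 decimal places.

Observed p* = 141/383 = 0.36815.
Balance c(h−p*) = e gives e = 1.308×(0.62 − 0.36815) = 0.32942.
Starting from p₀ = 0.36815; update p ← p + (dp/dt)·Δt with the new parameters.
p: 0.36815 → 0.40817  (Δp = +0.04002)
p: 0.40817 → 0.43481  (Δp = +0.02664)

0.4348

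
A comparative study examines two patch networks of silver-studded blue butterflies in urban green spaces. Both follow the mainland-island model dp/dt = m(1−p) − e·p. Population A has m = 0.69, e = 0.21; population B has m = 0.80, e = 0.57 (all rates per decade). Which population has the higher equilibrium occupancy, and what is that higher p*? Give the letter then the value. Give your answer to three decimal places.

A: p*_A = m/(m+e) = 0.69/0.9000 = 0.7667.
B: p*_B = 0.80/1.3700 = 0.5839.
A is higher at 0.7667.

A, 0.767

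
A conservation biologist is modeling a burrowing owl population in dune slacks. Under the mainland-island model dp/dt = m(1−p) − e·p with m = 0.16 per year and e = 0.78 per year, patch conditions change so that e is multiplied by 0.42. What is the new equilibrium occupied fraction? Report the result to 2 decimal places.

0.33

Before: p* = 0.16/(0.16+0.78) = 0.1702.
After: m = 0.16, e = 0.3276; p* = 0.16/0.4876 = 0.3281.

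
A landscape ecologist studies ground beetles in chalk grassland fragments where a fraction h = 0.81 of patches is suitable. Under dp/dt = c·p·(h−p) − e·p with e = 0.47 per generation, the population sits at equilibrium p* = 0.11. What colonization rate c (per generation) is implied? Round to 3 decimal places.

At equilibrium c(h−p*) = e, so c = e/(h−p*).
c = 0.47/(0.81 − 0.11) = 0.47/0.7000 = 0.6714.

0.671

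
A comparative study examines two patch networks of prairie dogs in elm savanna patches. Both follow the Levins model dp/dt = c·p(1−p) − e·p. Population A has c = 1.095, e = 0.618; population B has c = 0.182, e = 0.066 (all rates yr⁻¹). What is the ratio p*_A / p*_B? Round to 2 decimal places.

0.68

A: p*_A = 1 − 0.618/1.095 = 0.4356.
B: p*_B = 1 − 0.066/0.182 = 0.6374.
p*_A / p*_B = 0.4356/0.6374 = 0.6835.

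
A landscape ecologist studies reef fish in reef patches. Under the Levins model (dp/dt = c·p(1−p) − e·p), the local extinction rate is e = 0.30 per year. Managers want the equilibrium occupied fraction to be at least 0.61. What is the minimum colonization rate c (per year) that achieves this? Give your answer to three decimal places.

0.769

p* = 1 − e/c ≥ 0.61 requires e/c ≤ 0.3900, i.e. c ≥ e/0.3900.
c_min = 0.30/0.3900 = 0.7692.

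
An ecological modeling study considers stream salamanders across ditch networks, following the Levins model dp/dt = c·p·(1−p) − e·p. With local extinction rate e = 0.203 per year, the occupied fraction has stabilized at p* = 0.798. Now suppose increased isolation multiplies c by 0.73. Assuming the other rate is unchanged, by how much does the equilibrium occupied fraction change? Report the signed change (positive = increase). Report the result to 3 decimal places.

Balance c(1−p*) = e gives c = e/(1 − 0.79800) = 0.203/0.20200 = 1.00495.
New p* = 1 − e/c = 1 − 0.20300/0.73361 = 0.72329.
Δp* = 0.72329 − 0.79800 = -0.07471.

-0.075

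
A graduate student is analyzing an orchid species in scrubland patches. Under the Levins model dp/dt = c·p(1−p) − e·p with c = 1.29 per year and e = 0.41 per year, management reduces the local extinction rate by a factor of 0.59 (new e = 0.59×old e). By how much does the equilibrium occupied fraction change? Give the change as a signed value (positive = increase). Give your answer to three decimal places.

Before: p* = 1 − 0.41/1.29 = 0.6822.
After the change, c = 1.29, e = 0.2419, so p* = 1 − 0.2419/1.29 = 0.8125.
Δp* = 0.8125 − 0.6822 = +0.1303.

0.130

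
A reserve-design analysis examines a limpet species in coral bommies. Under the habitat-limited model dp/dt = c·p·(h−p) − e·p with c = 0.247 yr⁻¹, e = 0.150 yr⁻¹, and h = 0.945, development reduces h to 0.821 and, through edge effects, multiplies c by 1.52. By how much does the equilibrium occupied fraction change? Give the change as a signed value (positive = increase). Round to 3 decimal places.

Before: p* = h − e/c = 0.945 − 0.150/0.247 = 0.945 − 0.6073 = 0.3377.
After: c = 0.37544, e = 0.15, h = 0.821; p* = 0.821 − 0.15/0.37544 = 0.4215.
Δp* = 0.4215 − 0.3377 = +0.0838.

0.084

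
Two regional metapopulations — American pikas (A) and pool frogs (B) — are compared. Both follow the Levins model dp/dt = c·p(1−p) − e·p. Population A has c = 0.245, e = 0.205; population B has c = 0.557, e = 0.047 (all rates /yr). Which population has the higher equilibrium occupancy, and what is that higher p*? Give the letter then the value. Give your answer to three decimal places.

B, 0.916

A: p*_A = 1 − 0.205/0.245 = 0.1633.
B: p*_B = 1 − 0.047/0.557 = 0.9156.
B is higher at 0.9156.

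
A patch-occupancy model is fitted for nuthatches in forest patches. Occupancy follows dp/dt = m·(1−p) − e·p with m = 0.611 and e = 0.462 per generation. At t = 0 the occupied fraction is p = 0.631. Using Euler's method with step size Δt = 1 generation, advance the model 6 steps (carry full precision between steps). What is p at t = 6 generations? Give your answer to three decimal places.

0.569

Update rule: p ← p + [m·(1−p) − e·p]·Δt with Δt = 1.
t = 1: p = 0.63100 + (-0.06606) = 0.56494
t = 2: p = 0.56494 + (+0.00482) = 0.56976
t = 3: p = 0.56976 + (-0.00035) = 0.56941
t = 4: p = 0.56941 + (+0.00003) = 0.56943
t = 5: p = 0.56943 + (-0.00000) = 0.56943
t = 6: p = 0.56943 + (+0.00000) = 0.56943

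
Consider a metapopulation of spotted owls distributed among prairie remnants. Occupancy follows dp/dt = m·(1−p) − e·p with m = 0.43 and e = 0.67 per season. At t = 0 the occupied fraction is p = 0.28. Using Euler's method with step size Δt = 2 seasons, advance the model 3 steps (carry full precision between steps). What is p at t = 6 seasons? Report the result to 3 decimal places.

0.583

Update rule: p ← p + [m·(1−p) − e·p]·Δt with Δt = 2.
t = 2: p = 0.28000 + (+0.24400) = 0.52400
t = 4: p = 0.52400 + (-0.29280) = 0.23120
t = 6: p = 0.23120 + (+0.35136) = 0.58256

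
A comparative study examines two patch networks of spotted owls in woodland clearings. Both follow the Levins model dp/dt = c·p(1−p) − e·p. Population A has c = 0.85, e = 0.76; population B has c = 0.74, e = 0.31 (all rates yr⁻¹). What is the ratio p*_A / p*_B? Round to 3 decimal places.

A: p*_A = 1 − 0.76/0.85 = 0.1059.
B: p*_B = 1 − 0.31/0.74 = 0.5811.
p*_A / p*_B = 0.1059/0.5811 = 0.1822.

0.182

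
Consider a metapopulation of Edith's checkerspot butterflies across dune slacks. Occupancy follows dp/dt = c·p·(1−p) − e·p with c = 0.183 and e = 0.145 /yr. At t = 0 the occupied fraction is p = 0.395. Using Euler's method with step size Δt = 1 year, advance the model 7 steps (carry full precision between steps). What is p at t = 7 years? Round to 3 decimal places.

Update rule: p ← p + [c·p·(1−p) − e·p]·Δt with Δt = 1.
  1  |  dp/dt·Δt = -0.013543  |  p_1 = 0.381457
  2  |  dp/dt·Δt = -0.012133  |  p_2 = 0.369325
  3  |  dp/dt·Δt = -0.010927  |  p_3 = 0.358398
  4  |  dp/dt·Δt = -0.009887  |  p_4 = 0.348511
  5  |  dp/dt·Δt = -0.008984  |  p_5 = 0.339527
  6  |  dp/dt·Δt = -0.008194  |  p_6 = 0.331333
  7  |  dp/dt·Δt = -0.007499  |  p_7 = 0.323834

0.324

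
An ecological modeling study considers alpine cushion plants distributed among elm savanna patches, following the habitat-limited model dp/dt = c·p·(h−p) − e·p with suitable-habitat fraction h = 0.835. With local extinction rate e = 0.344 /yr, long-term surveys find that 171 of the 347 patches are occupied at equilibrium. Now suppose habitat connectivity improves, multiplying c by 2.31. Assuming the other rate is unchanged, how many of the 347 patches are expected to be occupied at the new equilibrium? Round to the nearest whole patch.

238

Observed p* = 171/347 = 0.49280.
Balance c(h−p*) = e gives c = e/(0.835 − 0.49280) = 0.344/0.34220 = 1.00526.
New p* = 0.835 − e/c = 0.835 − 0.34400/2.32215 = 0.68686.
Expected occupied = 347 × 0.68686 = 238.34 ≈ 238.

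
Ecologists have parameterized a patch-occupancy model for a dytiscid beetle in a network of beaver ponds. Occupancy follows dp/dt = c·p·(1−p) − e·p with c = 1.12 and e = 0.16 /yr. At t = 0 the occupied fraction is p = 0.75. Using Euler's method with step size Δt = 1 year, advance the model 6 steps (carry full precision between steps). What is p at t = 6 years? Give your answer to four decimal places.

Update rule: p ← p + [c·p·(1−p) − e·p]·Δt with Δt = 1.
step 1: Δp = +0.09000, p = 0.84000
step 2: Δp = +0.01613, p = 0.85613
step 3: Δp = +0.00097, p = 0.85710
step 4: Δp = +0.00004, p = 0.85714
step 5: Δp = +0.00000, p = 0.85714
step 6: Δp = +0.00000, p = 0.85714

0.8571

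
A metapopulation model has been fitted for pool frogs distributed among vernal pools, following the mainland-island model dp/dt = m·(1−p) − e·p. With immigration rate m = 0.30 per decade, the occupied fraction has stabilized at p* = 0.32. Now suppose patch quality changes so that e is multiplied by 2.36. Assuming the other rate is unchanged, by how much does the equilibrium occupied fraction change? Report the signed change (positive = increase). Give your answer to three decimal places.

-0.154

Balance m(1−p*) = e·p* gives e = m(1−p*)/p* = 0.30×0.68000/0.32000 = 0.63750.
New p* = m/(m+e) = 0.30000/(0.30000+1.50450) = 0.16625.
Δp* = 0.16625 − 0.32000 = -0.15375.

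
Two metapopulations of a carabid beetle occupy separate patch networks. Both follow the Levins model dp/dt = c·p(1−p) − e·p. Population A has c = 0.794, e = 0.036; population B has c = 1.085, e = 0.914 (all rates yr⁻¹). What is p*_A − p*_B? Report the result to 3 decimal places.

0.797

A: p*_A = 1 − 0.036/0.794 = 0.9547.
B: p*_B = 1 − 0.914/1.085 = 0.1576.
p*_A − p*_B = 0.9547 − 0.1576 = 0.7971.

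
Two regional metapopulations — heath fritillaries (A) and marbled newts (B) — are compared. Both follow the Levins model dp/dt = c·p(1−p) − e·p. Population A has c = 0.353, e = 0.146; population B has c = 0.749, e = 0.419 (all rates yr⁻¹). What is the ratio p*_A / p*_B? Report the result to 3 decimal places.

A: p*_A = 1 − 0.146/0.353 = 0.5864.
B: p*_B = 1 − 0.419/0.749 = 0.4406.
p*_A / p*_B = 0.5864/0.4406 = 1.3310.

1.331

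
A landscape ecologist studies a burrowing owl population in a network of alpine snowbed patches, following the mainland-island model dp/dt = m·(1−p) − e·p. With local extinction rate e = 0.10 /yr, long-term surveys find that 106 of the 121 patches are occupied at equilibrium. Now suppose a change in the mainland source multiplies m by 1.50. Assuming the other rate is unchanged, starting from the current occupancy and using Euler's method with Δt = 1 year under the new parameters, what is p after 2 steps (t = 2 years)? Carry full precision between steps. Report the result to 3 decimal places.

Observed p* = 106/121 = 0.87603.
Balance m(1−p*) = e·p* gives m = e·p*/(1−p*) = 0.10×0.87603/0.12397 = 0.70667.
Starting from p₀ = 0.87603; update p ← p + (dp/dt)·Δt with the new parameters.
step 1: Δp = +0.04380, p = 0.91983
step 2: Δp = -0.00701, p = 0.91283

0.913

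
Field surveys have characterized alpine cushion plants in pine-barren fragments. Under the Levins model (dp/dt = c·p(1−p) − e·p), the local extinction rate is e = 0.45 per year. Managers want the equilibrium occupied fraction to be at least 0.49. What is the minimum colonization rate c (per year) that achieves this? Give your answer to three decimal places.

0.882

p* = 1 − e/c ≥ 0.49 requires e/c ≤ 0.5100, i.e. c ≥ e/0.5100.
c_min = 0.45/0.5100 = 0.8824.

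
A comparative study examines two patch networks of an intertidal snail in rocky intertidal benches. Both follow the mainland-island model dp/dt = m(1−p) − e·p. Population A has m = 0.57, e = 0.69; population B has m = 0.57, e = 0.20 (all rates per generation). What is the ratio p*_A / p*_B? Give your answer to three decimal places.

A: p*_A = m/(m+e) = 0.57/1.2600 = 0.4524.
B: p*_B = 0.57/0.7700 = 0.7403.
p*_A / p*_B = 0.4524/0.7403 = 0.6111.

0.611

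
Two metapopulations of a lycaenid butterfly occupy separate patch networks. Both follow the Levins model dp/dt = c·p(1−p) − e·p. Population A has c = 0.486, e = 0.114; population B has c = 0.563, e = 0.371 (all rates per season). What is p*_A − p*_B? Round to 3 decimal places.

A: p*_A = 1 − 0.114/0.486 = 0.7654.
B: p*_B = 1 − 0.371/0.563 = 0.3410.
p*_A − p*_B = 0.7654 − 0.3410 = 0.4244.

0.424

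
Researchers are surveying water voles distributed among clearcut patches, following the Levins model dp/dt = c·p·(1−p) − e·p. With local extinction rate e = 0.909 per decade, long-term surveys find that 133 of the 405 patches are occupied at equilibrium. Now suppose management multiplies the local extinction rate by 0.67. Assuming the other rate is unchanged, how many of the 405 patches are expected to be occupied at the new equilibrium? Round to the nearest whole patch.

223

Observed p* = 133/405 = 0.32840.
Balance c(1−p*) = e gives c = e/(1 − 0.32840) = 0.909/0.67160 = 1.35348.
New p* = 1 − e/c = 1 − 0.60903/1.35348 = 0.55003.
Expected occupied = 405 × 0.55003 = 222.76 ≈ 223.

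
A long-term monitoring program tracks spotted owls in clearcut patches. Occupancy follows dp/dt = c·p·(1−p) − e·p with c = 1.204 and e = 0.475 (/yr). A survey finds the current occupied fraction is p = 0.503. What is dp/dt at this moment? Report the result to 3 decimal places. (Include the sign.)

0.062

Colonization term: c·p·(1−p) = 1.204×0.503×0.4970 = 0.30099.
Extinction term: e·p = 0.23892.
dp/dt = 0.30099 − 0.23892 = 0.06206.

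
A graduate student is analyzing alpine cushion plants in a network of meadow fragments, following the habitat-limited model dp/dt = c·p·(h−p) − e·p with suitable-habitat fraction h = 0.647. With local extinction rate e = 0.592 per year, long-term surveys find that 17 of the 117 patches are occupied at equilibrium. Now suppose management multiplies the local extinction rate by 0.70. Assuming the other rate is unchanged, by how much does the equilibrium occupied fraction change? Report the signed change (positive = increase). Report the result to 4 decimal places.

0.1505

Observed p* = 17/117 = 0.14530.
Balance c(h−p*) = e gives c = e/(0.647 − 0.14530) = 0.592/0.50170 = 1.17999.
New p* = 0.647 − e/c = 0.647 − 0.41440/1.17999 = 0.29581.
Δp* = 0.29581 − 0.14530 = +0.15051.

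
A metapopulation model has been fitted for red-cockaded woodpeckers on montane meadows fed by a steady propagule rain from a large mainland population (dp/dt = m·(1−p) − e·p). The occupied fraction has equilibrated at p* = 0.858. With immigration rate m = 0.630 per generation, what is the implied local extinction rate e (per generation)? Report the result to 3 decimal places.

At equilibrium m(1−p*) = e·p*, so e = m(1−p*)/p*.
e = 0.630 × 0.1420 / 0.858 = 0.1043.

0.104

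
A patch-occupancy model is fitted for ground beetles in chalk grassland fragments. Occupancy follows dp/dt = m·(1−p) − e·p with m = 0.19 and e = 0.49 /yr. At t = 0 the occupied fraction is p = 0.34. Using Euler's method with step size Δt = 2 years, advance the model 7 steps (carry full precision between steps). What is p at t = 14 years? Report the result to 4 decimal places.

Update rule: p ← p + [m·(1−p) − e·p]·Δt with Δt = 2.
  1  |  dp/dt·Δt = -0.082400  |  p_1 = 0.257600
  2  |  dp/dt·Δt = +0.029664  |  p_2 = 0.287264
  3  |  dp/dt·Δt = -0.010679  |  p_3 = 0.276585
  4  |  dp/dt·Δt = +0.003844  |  p_4 = 0.280429
  5  |  dp/dt·Δt = -0.001384  |  p_5 = 0.279045
  6  |  dp/dt·Δt = +0.000498  |  p_6 = 0.279544
  7  |  dp/dt·Δt = -0.000179  |  p_7 = 0.279364

0.2794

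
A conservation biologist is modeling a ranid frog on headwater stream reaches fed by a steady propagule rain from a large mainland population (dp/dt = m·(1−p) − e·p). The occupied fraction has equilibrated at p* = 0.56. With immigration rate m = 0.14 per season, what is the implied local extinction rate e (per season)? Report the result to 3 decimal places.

At equilibrium m(1−p*) = e·p*, so e = m(1−p*)/p*.
e = 0.14 × 0.4400 / 0.56 = 0.1100.

0.110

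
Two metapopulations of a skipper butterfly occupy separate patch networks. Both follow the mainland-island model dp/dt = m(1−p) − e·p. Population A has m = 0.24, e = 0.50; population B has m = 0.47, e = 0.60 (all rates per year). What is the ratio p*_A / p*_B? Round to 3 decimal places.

A: p*_A = m/(m+e) = 0.24/0.7400 = 0.3243.
B: p*_B = 0.47/1.0700 = 0.4393.
p*_A / p*_B = 0.3243/0.4393 = 0.7384.

0.738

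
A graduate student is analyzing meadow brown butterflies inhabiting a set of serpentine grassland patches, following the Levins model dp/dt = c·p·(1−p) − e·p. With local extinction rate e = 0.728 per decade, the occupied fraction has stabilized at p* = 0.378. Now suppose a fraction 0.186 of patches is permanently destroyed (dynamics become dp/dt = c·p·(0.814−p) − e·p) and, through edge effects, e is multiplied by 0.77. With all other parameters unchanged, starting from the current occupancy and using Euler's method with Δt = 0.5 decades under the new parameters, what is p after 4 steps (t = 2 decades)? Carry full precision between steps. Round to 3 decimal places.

0.351

Balance c(1−p*) = e gives c = e/(1 − 0.37800) = 0.728/0.62200 = 1.17042.
Starting from p₀ = 0.37800; update p ← p + (dp/dt)·Δt with the new parameters.
t = 0.5: p = 0.37800 + (-0.00950) = 0.36850
t = 1: p = 0.36850 + (-0.00721) = 0.36129
t = 1.5: p = 0.36129 + (-0.00555) = 0.35574
t = 2: p = 0.35574 + (-0.00431) = 0.35144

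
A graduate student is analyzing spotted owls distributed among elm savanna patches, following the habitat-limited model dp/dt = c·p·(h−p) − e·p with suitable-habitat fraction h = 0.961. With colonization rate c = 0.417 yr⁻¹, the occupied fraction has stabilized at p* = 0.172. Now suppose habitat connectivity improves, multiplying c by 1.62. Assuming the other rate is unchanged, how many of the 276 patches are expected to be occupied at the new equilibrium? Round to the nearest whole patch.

131

Balance c(h−p*) = e gives e = 0.417×(0.961 − 0.17200) = 0.32901.
New p* = 0.961 − e/c = 0.961 − 0.32901/0.67554 = 0.47397.
Expected occupied = 276 × 0.47397 = 130.82 ≈ 131.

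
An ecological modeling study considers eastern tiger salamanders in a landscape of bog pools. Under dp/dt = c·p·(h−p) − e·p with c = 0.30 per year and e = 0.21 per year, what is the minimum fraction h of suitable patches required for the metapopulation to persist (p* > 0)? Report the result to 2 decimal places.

0.70

p* = h − e/c is positive only when h > e/c.
h_min = e/c = 0.21/0.30 = 0.7000.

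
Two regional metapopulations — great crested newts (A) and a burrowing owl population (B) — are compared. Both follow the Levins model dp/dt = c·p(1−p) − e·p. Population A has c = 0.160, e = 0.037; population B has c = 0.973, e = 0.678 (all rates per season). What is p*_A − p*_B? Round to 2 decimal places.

A: p*_A = 1 − 0.037/0.160 = 0.7688.
B: p*_B = 1 − 0.678/0.973 = 0.3032.
p*_A − p*_B = 0.7688 − 0.3032 = 0.4656.

0.47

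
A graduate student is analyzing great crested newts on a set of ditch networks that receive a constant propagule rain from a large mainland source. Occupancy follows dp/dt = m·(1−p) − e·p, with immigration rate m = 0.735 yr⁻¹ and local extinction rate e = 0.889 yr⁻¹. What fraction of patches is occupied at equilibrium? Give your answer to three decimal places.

0.453

Setting dp/dt = 0: m − m·p* = e·p*, so m = (m+e)·p*.
p* = m/(m+e) = 0.735/(0.735+0.889) = 0.735/1.6240 = 0.4526.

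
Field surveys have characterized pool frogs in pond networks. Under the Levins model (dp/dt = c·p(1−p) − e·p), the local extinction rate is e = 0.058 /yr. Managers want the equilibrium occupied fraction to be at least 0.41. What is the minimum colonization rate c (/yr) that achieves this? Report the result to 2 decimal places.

p* = 1 − e/c ≥ 0.41 requires e/c ≤ 0.5900, i.e. c ≥ e/0.5900.
c_min = 0.058/0.5900 = 0.0983.

0.10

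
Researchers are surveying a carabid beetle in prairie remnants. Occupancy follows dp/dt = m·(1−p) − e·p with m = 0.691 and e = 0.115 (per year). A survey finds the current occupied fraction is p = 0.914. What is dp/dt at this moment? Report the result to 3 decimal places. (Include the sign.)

Colonization term: m·(1−p) = 0.691×0.0860 = 0.05943.
Extinction term: e·p = 0.10511.
dp/dt = 0.05943 − 0.10511 = -0.04568.

-0.046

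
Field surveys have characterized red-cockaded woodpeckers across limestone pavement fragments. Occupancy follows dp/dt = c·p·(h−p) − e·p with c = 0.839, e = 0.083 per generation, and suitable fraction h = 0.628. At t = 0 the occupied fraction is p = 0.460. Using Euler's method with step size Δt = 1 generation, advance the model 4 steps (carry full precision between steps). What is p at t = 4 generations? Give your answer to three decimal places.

Update rule: p ← p + [c·p·(h−p) − e·p]·Δt with Δt = 1.
p: 0.46000 → 0.48666  (Δp = +0.02666)
p: 0.48666 → 0.50398  (Δp = +0.01732)
p: 0.50398 → 0.51459  (Δp = +0.01061)
p: 0.51459 → 0.52084  (Δp = +0.00625)

0.521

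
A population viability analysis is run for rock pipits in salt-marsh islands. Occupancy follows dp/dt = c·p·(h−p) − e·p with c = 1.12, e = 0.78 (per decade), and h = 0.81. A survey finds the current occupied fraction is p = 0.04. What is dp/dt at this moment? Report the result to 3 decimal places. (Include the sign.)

0.003

Colonization term: c·p·(h−p) = 1.12×0.04×0.7700 = 0.03450.
Extinction term: e·p = 0.03120.
dp/dt = 0.03450 − 0.03120 = 0.00330.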